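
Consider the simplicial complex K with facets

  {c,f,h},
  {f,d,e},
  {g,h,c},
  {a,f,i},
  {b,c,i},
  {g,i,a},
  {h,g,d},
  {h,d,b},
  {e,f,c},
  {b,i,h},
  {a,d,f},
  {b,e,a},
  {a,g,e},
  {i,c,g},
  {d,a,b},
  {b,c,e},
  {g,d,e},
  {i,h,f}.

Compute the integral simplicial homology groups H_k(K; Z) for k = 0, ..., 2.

Take the total order a < b < c < d < e < f < g < h < i on the vertex set. Then K (dimension 2) consists of the simplices:

  0-simplices (9): a, b, c, d, e, f, g, h, i
  1-simplices (27): ab, ad, ae, af, ag, ai, bc, bd, be, bh, bi, ce, cf, cg, ch, ci, de, df, dg, dh, ef, eg, fh, fi, gh, gi, hi
  2-simplices (18): abd, abe, adf, aeg, afi, agi, bce, bci, bdh, bhi, cef, cfh, cgh, cgi, def, deg, dgh, fhi

so the chain groups are C_0 ≅ Z^9, C_1 ≅ Z^27, C_2 ≅ Z^18.

∂_1: C_1 → C_0 is given by ∂[p,q] = [q] − [p]. For instance
  ∂ef = f − e.
The 9×27 boundary matrix has rank 8 and Smith normal form diag(1,1,1,1,1,1,1,1).

∂_2: C_2 → C_1 maps a triangle to the signed sum of its edges. For instance
  ∂bdh = dh − bh + bd,
  ∂dgh = gh − dh + dg.
The resulting 27×18 matrix has rank 18, and its Smith normal form has invariant factors (1,1,1,1,1,1,1,1,1,1,1,1,1,1,1,1,1,2).

Now H_k = ker ∂_k / im ∂_{k+1}, so:

  H_0: rank C_0 − rank ∂_1 = 9 − 8 = 1, and the invariant factors of ∂_1 are all 1, so H_0 ≅ Z.
  H_1: rank ker ∂_1 − rank ∂_2 = (27 − 8) − 18 = 1, and ∂_2 has invariant factor 2 > 1, so H_1 ≅ Z ⊕ Z/2.
  H_2: rank ker ∂_2 − rank ∂_3 = (18 − 18) − 0 = 0, and there is no ∂_3, so H_2 ≅ 0.

H_0 = Z,  H_1 = Z ⊕ Z/2,  H_2 = 0.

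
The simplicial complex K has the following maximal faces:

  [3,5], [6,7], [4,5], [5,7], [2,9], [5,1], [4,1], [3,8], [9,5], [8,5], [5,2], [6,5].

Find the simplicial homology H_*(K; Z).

Order the vertices as 1 < 2 < 3 < 4 < 5 < 6 < 7 < 8 < 9. Listing each simplex with vertices in this order, K has dimension 1 with simplices:

  0-simplices (9): [1], [2], [3], [4], [5], [6], [7], [8], [9]
  1-simplices (12): [1,4], [1,5], [2,5], [2,9], [3,5], [3,8], [4,5], [5,6], [5,7], [5,8], [5,9], [6,7]

giving chain groups C_0 ≅ Z^9, C_1 ≅ Z^12.

Boundary ∂_1: C_1 → C_0 maps an edge to its endpoints' difference, ∂[p,q] = q − p. For instance
  ∂[2,5] = [5] − [2].
The 9×12 boundary matrix has rank 8 and Smith normal form diag(1,1,1,1,1,1,1,1).

Now H_k = ker ∂_k / im ∂_{k+1}, so:

  H_0: rank C_0 − rank ∂_1 = 9 − 8 = 1, and the invariant factors of ∂_1 are all 1, so H_0 = Z.
  H_1: rank ker ∂_1 − rank ∂_2 = (12 − 8) − 0 = 4, and there is no ∂_2, so H_1 = Z^4.

(K is a triangulation of a wedge of 4 circles.)

H_0 ≅ Z,  H_1 ≅ Z^4.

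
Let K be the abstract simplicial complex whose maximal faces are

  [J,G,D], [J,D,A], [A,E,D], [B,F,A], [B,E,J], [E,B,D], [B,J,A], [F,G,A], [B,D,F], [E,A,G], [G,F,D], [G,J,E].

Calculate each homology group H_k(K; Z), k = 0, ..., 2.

K has 7 vertices, 18 edges, 12 triangles.
rank ∂_0 = 0, rank ∂_1 = 6 ⇒ b_0 = 7 − 0 − 6 = 1; all invariant factors of ∂_1 are 1 so no torsion. So H_0 ≅ Z.
rank ∂_1 = 6, rank ∂_2 = 12 ⇒ b_1 = 18 − 6 − 12 = 0; ∂_2 has invariant factor(s) [2] giving torsion. So H_1 ≅ Z/2.
rank ∂_2 = 12, rank ∂_3 = 0 ⇒ b_2 = 12 − 12 − 0 = 0. So H_2 ≅ 0.

H_0 = Z,  H_1 = Z/2,  H_2 = 0.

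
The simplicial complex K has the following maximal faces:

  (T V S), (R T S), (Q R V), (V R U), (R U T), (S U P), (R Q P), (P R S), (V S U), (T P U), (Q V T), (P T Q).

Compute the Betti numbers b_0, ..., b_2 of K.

b_0 = 1, b_1 = 0, b_2 = 0.

We work with the vertex ordering P < Q < R < S < T < U < V. The simplices of K, each written with vertices in increasing order, are:

  0-simplices (7): P, Q, R, S, T, U, V
  1-simplices (18): PQ, PR, PS, PT, PU, QR, QT, QV, RS, RT, RU, RV, ST, SU, SV, TU, TV, UV
  2-simplices (12): PQR, PQT, PRS, PSU, PTU, QRV, QTV, RST, RTU, RUV, STV, SUV

Hence C_0 ≅ Z^7, C_1 ≅ Z^18, C_2 ≅ Z^12.

Boundary ∂_1: C_1 → C_0 maps an edge to its endpoints' difference, ∂[p,q] = q − p. For instance
  ∂TV = V − T.
As a 7×18 matrix over Z this has rank 6, with invariant factors (1,1,1,1,1,1).

∂_2: C_2 → C_1 sends each 2-simplex [p,q,r] to [q,r] − [p,r] + [p,q]. For instance
  ∂QRV = RV − QV + QR,
  ∂RUV = UV − RV + RU.
This gives a 18×12 integer matrix of rank 12; reducing to Smith normal form yields diagonal entries (1,1,1,1,1,1,1,1,1,1,1,2).

Now H_k = ker ∂_k / im ∂_{k+1}, so:

  H_0: rank C_0 − rank ∂_1 = 7 − 6 = 1, and the invariant factors of ∂_1 are all 1, so H_0 ≅ Z.
  H_1: rank ker ∂_1 − rank ∂_2 = (18 − 6) − 12 = 0, and ∂_2 has invariant factor 2 > 1, so H_1 ≅ Z/2.
  H_2: rank ker ∂_2 − rank ∂_3 = (12 − 12) − 0 = 0, and there is no ∂_3, so H_2 ≅ 0.

Hence the Betti numbers are b_0 = 1, b_1 = 0, b_2 = 0.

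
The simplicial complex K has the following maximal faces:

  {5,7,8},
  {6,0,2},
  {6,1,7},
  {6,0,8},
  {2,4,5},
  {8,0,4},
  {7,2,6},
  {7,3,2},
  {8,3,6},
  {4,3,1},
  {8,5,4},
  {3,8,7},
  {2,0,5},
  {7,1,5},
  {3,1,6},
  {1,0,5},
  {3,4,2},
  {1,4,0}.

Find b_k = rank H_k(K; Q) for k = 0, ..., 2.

We work with the vertex ordering 0 < 1 < 2 < 3 < 4 < 5 < 6 < 7 < 8. The simplices of K, each written with vertices in increasing order, are:

  0-simplices (9): [0], [1], [2], [3], [4], [5], [6], [7], [8]
  1-simplices (27): (27 of them)
  2-simplices (18): [0,1,4], [0,1,5], [0,2,5], [0,2,6], [0,4,8], [0,6,8], [1,3,4], [1,3,6], [1,5,7], [1,6,7], [2,3,4], [2,3,7], [2,4,5], [2,6,7], [3,6,8], [3,7,8], [4,5,8], [5,7,8]

giving chain groups C_0 ≅ Z^9, C_1 ≅ Z^27, C_2 ≅ Z^18.

Boundary ∂_1: C_1 → C_0 maps an edge to its endpoints' difference, ∂[p,q] = q − p. For instance
  ∂[2,5] = [5] − [2].
The 9×27 boundary matrix has rank 8 and Smith normal form diag(1,1,1,1,1,1,1,1).

Boundary ∂_2: C_2 → C_1 acts by ∂[p,q,r] = [q,r] − [p,r] + [p,q]. For instance
  ∂[2,3,7] = [3,7] − [2,7] + [2,3],
  ∂[0,2,6] = [2,6] − [0,6] + [0,2].
The 27×18 boundary matrix has rank 18 and Smith normal form diag(1,1,1,1,1,1,1,1,1,1,1,1,1,1,1,1,1,2).

Reading off H_k = ker ∂_k / im ∂_{k+1}:

  H_0: rank C_0 − rank ∂_1 = 9 − 8 = 1, and the invariant factors of ∂_1 are all 1, so H_0 ≅ Z.
  H_1: rank ker ∂_1 − rank ∂_2 = (27 − 8) − 18 = 1, and ∂_2 has invariant factor 2 > 1, so H_1 ≅ Z ⊕ Z/2.
  H_2: rank ker ∂_2 − rank ∂_3 = (18 − 18) − 0 = 0, and there is no ∂_3, so H_2 ≅ 0.

As a check, the Euler characteristic is 9 − 27 + 18 = 0, which agrees with 1 − 1 + 0 = 0.
(K is a triangulation of the Klein bottle.)

Hence the Betti numbers are b_0 = 1, b_1 = 1, b_2 = 0.

b_0 = 1, b_1 = 1, b_2 = 0.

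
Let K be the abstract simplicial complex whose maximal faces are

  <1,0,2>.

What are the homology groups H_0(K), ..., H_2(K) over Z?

H_0 ≅ Z,  H_1 = 0,  H_2 = 0.

We work with the vertex ordering 0 < 1 < 2. The simplices of K, each written with vertices in increasing order, are:

  0-simplices (3): [0], [1], [2]
  1-simplices (3): [0,1], [0,2], [1,2]
  2-simplices (1): [0,1,2]

so the chain groups are C_0 ≅ Z^3, C_1 ≅ Z^3, C_2 ≅ Z^1.

The boundary map ∂_1: C_1 → C_0 maps an edge to its endpoints' difference, ∂[p,q] = q − p.
The 3×3 boundary matrix has rank 2 and Smith normal form diag(1,1).

Boundary ∂_2: C_2 → C_1 sends each 2-simplex [p,q,r] to [q,r] − [p,r] + [p,q]. For instance
  ∂[0,1,2] = [1,2] − [0,2] + [0,1].
The 3×1 boundary matrix has rank 1 and Smith normal form diag(1).

Now H_k = ker ∂_k / im ∂_{k+1}, so:

  H_0: rank C_0 − rank ∂_1 = 3 − 2 = 1, and the invariant factors of ∂_1 are all 1, so H_0 = Z.
  H_1: rank ker ∂_1 − rank ∂_2 = (3 − 2) − 1 = 0, and the invariant factors of ∂_2 are all 1, so H_1 = 0.
  H_2: rank ker ∂_2 − rank ∂_3 = (1 − 1) − 0 = 0, and there is no ∂_3, so H_2 = 0.

As a check, the Euler characteristic is 3 − 3 + 1 = 1, which agrees with 1 − 0 + 0 = 1.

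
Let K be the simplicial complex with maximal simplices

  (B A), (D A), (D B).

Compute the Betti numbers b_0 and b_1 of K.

Take the total order A < B < D on the vertex set. Then K (dimension 1) consists of the simplices:

  0-simplices (3): A, B, D
  1-simplices (3): AB, AD, BD

Hence C_0 ≅ Z^3, C_1 ≅ Z^3.

∂_1: C_1 → C_0 sends each edge [p,q] (with p < q) to q − p. For instance
  ∂BD = D − B.
As a 3×3 matrix over Z this has rank 2, with invariant factors (1,1).

Computing H_k = (kernel of ∂_k) / (image of ∂_{k+1}):

  H_0: rank C_0 − rank ∂_1 = 3 − 2 = 1, and the invariant factors of ∂_1 are all 1, so H_0 ≅ Z.
  H_1: rank ker ∂_1 − rank ∂_2 = (3 − 2) − 0 = 1, and there is no ∂_2, so H_1 ≅ Z.

As a check, the Euler characteristic is 3 − 3 = 0, which agrees with 1 − 1 = 0.
(K is a triangulation of the circle S^1.)

Hence the Betti numbers are b_0 = 1, b_1 = 1.

b_0 = 1, b_1 = 1.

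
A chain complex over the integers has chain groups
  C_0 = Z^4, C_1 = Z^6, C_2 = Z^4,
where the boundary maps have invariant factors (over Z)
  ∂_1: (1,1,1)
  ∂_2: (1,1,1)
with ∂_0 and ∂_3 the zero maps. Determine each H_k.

H_0: b_0 = 4 − 0 − 3 = 1; torsion from ∂_1 factors > 1: none. So H_0 ≅ Z.
H_1: b_1 = 6 − 3 − 3 = 0; torsion from ∂_2 factors > 1: none. So H_1 ≅ 0.
H_2: b_2 = 4 − 3 − 0 = 1; torsion from ∂_3 factors > 1: none. So H_2 ≅ Z.

H_0 ≅ Z,  H_1 = 0,  H_2 ≅ Z.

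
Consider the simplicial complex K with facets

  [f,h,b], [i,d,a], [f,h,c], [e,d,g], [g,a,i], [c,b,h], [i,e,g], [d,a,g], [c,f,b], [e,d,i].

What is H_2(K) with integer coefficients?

Fix the vertex order a < b < c < d < e < f < g < h < i and write every simplex with vertices in increasing order. Then dim K = 2 and the simplices of K are:

  0-simplices (9): a, b, c, d, e, f, g, h, i
  1-simplices (15): ad, ag, ai, bc, bf, bh, cf, ch, de, dg, di, eg, ei, fh, gi
  2-simplices (10): adg, adi, agi, bcf, bch, bfh, cfh, deg, dei, egi

giving chain groups C_0 ≅ Z^9, C_1 ≅ Z^15, C_2 ≅ Z^10.

Boundary ∂_1: C_1 → C_0 maps an edge to its endpoints' difference, ∂[p,q] = q − p. For instance
  ∂ag = g − a.
The resulting 9×15 matrix has rank 7, and its Smith normal form has invariant factors (1,1,1,1,1,1,1).

Boundary ∂_2: C_2 → C_1 maps a triangle to the signed sum of its edges. For instance
  ∂agi = gi − ai + ag,
  ∂bch = ch − bh + bc.
This gives a 15×10 integer matrix of rank 8; reducing to Smith normal form yields diagonal entries (1,1,1,1,1,1,1,1).

Now H_k = ker ∂_k / im ∂_{k+1}, so:

  H_2: rank ker ∂_2 − rank ∂_3 = (10 − 8) − 0 = 2, and there is no ∂_3, so H_2 ≅ Z^2.

(K is a triangulation of the disjoint union of the 2-sphere S^2 and the 2-sphere S^2.)

H_2 = Z^2.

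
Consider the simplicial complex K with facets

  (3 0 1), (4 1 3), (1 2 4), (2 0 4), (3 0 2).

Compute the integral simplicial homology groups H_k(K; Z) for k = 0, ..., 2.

Fix the vertex order 0 < 1 < 2 < 3 < 4 and write every simplex with vertices in increasing order. Then dim K = 2 and the simplices of K are:

  0-simplices (5): [0], [1], [2], [3], [4]
  1-simplices (10): [0,1], [0,2], [0,3], [0,4], [1,2], [1,3], [1,4], [2,3], [2,4], [3,4]
  2-simplices (5): [0,1,3], [0,2,3], [0,2,4], [1,2,4], [1,3,4]

giving chain groups C_0 ≅ Z^5, C_1 ≅ Z^10, C_2 ≅ Z^5.

∂_1: C_1 → C_0 maps an edge to its endpoints' difference, ∂[p,q] = q − p. For instance
  ∂[0,4] = [4] − [0].
This gives a 5×10 integer matrix of rank 4; reducing to Smith normal form yields diagonal entries (1,1,1,1).

Boundary ∂_2: C_2 → C_1 maps a triangle to the signed sum of its edges. For instance
  ∂[1,3,4] = [3,4] − [1,4] + [1,3],
  ∂[0,2,4] = [2,4] − [0,4] + [0,2].
This gives a 10×5 integer matrix of rank 5; reducing to Smith normal form yields diagonal entries (1,1,1,1,1).

Computing H_k = (kernel of ∂_k) / (image of ∂_{k+1}):

  H_0: rank C_0 − rank ∂_1 = 5 − 4 = 1, and the invariant factors of ∂_1 are all 1, so H_0 = Z.
  H_1: rank ker ∂_1 − rank ∂_2 = (10 − 4) − 5 = 1, and the invariant factors of ∂_2 are all 1, so H_1 = Z.
  H_2: rank ker ∂_2 − rank ∂_3 = (5 − 5) − 0 = 0, and there is no ∂_3, so H_2 = 0.

H_0 ≅ Z,  H_1 ≅ Z,  H_2 = 0.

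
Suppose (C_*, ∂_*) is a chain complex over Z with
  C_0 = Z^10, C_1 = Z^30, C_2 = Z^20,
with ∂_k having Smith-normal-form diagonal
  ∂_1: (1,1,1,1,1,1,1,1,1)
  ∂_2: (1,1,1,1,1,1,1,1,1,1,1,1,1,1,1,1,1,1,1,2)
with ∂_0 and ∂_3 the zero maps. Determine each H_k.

H_0: b_0 = 10 − 0 − 9 = 1; torsion from ∂_1 factors > 1: none. So H_0 = Z.
H_1: b_1 = 30 − 9 − 20 = 1; torsion from ∂_2 factors > 1: [2]. So H_1 = Z ⊕ Z/2.
H_2: b_2 = 20 − 20 − 0 = 0; torsion from ∂_3 factors > 1: none. So H_2 = 0.

H_0 = Z,  H_1 = Z ⊕ Z/2,  H_2 = 0.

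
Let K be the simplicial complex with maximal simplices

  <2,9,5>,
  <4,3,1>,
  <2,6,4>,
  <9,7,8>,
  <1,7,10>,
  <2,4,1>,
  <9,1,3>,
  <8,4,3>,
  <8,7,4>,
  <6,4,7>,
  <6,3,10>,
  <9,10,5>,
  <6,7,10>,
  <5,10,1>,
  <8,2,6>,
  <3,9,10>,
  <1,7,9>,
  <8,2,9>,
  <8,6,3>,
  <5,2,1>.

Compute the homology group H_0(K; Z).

Order the vertices as 1 < 2 < 3 < 4 < 5 < 6 < 7 < 8 < 9 < 10. Listing each simplex with vertices in this order, K has dimension 2 with simplices:

  0-simplices (10): [1], [2], [3], [4], [5], [6], [7], [8], [9], [10]
  1-simplices (30): (30 of them)
  2-simplices (20): (20 of them)

giving chain groups C_0 ≅ Z^10, C_1 ≅ Z^30, C_2 ≅ Z^20.

∂_1: C_1 → C_0 maps an edge to its endpoints' difference, ∂[p,q] = q − p. For instance
  ∂[8,9] = [9] − [8].
As a 10×30 matrix over Z this has rank 9, with invariant factors (1,1,1,1,1,1,1,1,1).

The boundary map ∂_2: C_2 → C_1 sends each 2-simplex [p,q,r] to [q,r] − [p,r] + [p,q]. For instance
  ∂[2,5,9] = [5,9] − [2,9] + [2,5],
  ∂[2,4,6] = [4,6] − [2,6] + [2,4].
The resulting 30×20 matrix has rank 20, and its Smith normal form has invariant factors (1,1,1,1,1,1,1,1,1,1,1,1,1,1,1,1,1,1,1,2).

Reading off H_k = ker ∂_k / im ∂_{k+1}:

  H_0: rank C_0 − rank ∂_1 = 10 − 9 = 1, and the invariant factors of ∂_1 are all 1, so H_0 ≅ Z.

H_0 ≅ Z.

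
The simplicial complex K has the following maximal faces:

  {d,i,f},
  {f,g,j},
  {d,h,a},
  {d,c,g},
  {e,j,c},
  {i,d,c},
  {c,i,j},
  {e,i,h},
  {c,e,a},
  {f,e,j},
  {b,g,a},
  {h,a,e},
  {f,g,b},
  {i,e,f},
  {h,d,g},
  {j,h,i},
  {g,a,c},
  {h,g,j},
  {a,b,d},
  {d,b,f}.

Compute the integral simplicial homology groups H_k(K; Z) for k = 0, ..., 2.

H_0 ≅ Z,  H_1 ≅ Z ⊕ Z_2,  H_2 = 0.

Fix the vertex order a < b < c < d < e < f < g < h < i < j and write every simplex with vertices in increasing order. Then dim K = 2 and the simplices of K are:

  0-simplices (10): a, b, c, d, e, f, g, h, i, j
  1-simplices (30): ab, ac, ad, ae, ag, ah, bd, bf, bg, cd, ce, cg, ci, cj, df, dg, dh, di, ef, eh, ei, ej, fg, fi, fj, gh, gj, hi, hj, ij
  2-simplices (20): abd, abg, ace, acg, adh, aeh, bdf, bfg, cdg, cdi, cej, cij, dfi, dgh, efi, efj, ehi, fgj, ghj, hij

giving chain groups C_0 ≅ Z^10, C_1 ≅ Z^30, C_2 ≅ Z^20.

Boundary ∂_1: C_1 → C_0 is given by ∂[p,q] = [q] − [p].
As a 10×30 matrix over Z this has rank 9, with invariant factors (1,1,1,1,1,1,1,1,1).

Boundary ∂_2: C_2 → C_1 maps a triangle to the signed sum of its edges. For instance
  ∂adh = dh − ah + ad,
  ∂ace = ce − ae + ac.
As a 30×20 matrix over Z this has rank 20, with invariant factors (1,1,1,1,1,1,1,1,1,1,1,1,1,1,1,1,1,1,1,2).

From H_k ≅ ker(∂_k) / im(∂_{k+1}) we obtain:

  H_0: rank C_0 − rank ∂_1 = 10 − 9 = 1, and the invariant factors of ∂_1 are all 1, so H_0 ≅ Z.
  H_1: rank ker ∂_1 − rank ∂_2 = (30 − 9) − 20 = 1, and ∂_2 has invariant factor 2 > 1, so H_1 ≅ Z ⊕ Z_2.
  H_2: rank ker ∂_2 − rank ∂_3 = (20 − 20) − 0 = 0, and there is no ∂_3, so H_2 ≅ 0.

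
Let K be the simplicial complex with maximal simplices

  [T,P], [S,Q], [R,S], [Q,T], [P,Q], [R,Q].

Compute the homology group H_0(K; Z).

H_0 = Z.

K has 5 vertices, 6 edges.
rank ∂_0 = 0, rank ∂_1 = 4 ⇒ b_0 = 5 − 0 − 4 = 1; all invariant factors of ∂_1 are 1 so no torsion. So H_0 ≅ Z.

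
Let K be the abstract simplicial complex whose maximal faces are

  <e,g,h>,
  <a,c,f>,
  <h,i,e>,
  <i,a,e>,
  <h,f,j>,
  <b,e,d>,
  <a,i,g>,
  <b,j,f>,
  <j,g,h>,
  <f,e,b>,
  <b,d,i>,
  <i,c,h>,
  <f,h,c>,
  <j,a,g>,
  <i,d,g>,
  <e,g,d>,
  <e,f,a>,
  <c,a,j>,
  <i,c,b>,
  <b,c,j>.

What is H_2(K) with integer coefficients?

Take the total order a < b < c < d < e < f < g < h < i < j on the vertex set. Then K (dimension 2) consists of the simplices:

  0-simplices (10): a, b, c, d, e, f, g, h, i, j
  1-simplices (30): ac, ae, af, ag, ai, aj, bc, bd, be, bf, bi, bj, cf, ch, ci, cj, de, dg, di, ef, eg, eh, ei, fh, fj, gh, gi, gj, hi, hj
  2-simplices (20): acf, acj, aef, aei, agi, agj, bci, bcj, bde, bdi, bef, bfj, cfh, chi, deg, dgi, egh, ehi, fhj, ghj

Hence C_0 ≅ Z^10, C_1 ≅ Z^30, C_2 ≅ Z^20.

∂_1: C_1 → C_0 maps an edge to its endpoints' difference, ∂[p,q] = q − p.
As a 10×30 matrix over Z this has rank 9, with invariant factors (1,1,1,1,1,1,1,1,1).

Boundary ∂_2: C_2 → C_1 acts by ∂[p,q,r] = [q,r] − [p,r] + [p,q]. For instance
  ∂aei = ei − ai + ae,
  ∂bcj = cj − bj + bc.
The resulting 30×20 matrix has rank 20, and its Smith normal form has invariant factors (1,1,1,1,1,1,1,1,1,1,1,1,1,1,1,1,1,1,1,2).

From H_k ≅ ker(∂_k) / im(∂_{k+1}) we obtain:

  H_2: rank ker ∂_2 − rank ∂_3 = (20 − 20) − 0 = 0, and there is no ∂_3, so H_2 = 0.

H_2 ≅ 0.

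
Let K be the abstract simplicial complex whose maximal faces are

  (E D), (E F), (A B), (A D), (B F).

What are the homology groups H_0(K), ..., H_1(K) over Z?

Take the total order A < B < D < E < F on the vertex set. Then K (dimension 1) consists of the simplices:

  0-simplices (5): A, B, D, E, F
  1-simplices (5): AB, AD, BF, DE, EF

giving chain groups C_0 ≅ Z^5, C_1 ≅ Z^5.

Boundary ∂_1: C_1 → C_0 maps an edge to its endpoints' difference, ∂[p,q] = q − p. For instance
  ∂AB = B − A.
The 5×5 boundary matrix has rank 4 and Smith normal form diag(1,1,1,1).

From H_k ≅ ker(∂_k) / im(∂_{k+1}) we obtain:

  H_0: rank C_0 − rank ∂_1 = 5 − 4 = 1, and the invariant factors of ∂_1 are all 1, so H_0 ≅ Z.
  H_1: rank ker ∂_1 − rank ∂_2 = (5 − 4) − 0 = 1, and there is no ∂_2, so H_1 ≅ Z.

H_0 = Z,  H_1 = Z.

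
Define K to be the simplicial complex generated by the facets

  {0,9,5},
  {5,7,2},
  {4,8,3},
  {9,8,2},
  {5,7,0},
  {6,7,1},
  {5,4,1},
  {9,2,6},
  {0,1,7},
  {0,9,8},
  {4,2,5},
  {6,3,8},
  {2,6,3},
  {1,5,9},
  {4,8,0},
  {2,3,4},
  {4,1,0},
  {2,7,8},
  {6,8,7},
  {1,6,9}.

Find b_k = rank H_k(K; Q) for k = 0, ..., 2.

b_0 = 1, b_1 = 1, b_2 = 0.

Order the vertices as 0 < 1 < 2 < 3 < 4 < 5 < 6 < 7 < 8 < 9. Listing each simplex with vertices in this order, K has dimension 2 with simplices:

  0-simplices (10): [0], [1], [2], [3], [4], [5], [6], [7], [8], [9]
  1-simplices (30): (30 of them)
  2-simplices (20): (20 of them)

Hence C_0 ≅ Z^10, C_1 ≅ Z^30, C_2 ≅ Z^20.

∂_1: C_1 → C_0 maps an edge to its endpoints' difference, ∂[p,q] = q − p. For instance
  ∂[0,9] = [9] − [0].
This gives a 10×30 integer matrix of rank 9; reducing to Smith normal form yields diagonal entries (1,1,1,1,1,1,1,1,1).

Boundary ∂_2: C_2 → C_1 acts by ∂[p,q,r] = [q,r] − [p,r] + [p,q]. For instance
  ∂[2,3,4] = [3,4] − [2,4] + [2,3],
  ∂[1,6,7] = [6,7] − [1,7] + [1,6].
This gives a 30×20 integer matrix of rank 20; reducing to Smith normal form yields diagonal entries (1,1,1,1,1,1,1,1,1,1,1,1,1,1,1,1,1,1,1,2).

Reading off H_k = ker ∂_k / im ∂_{k+1}:

  H_0: rank C_0 − rank ∂_1 = 10 − 9 = 1, and the invariant factors of ∂_1 are all 1, so H_0 ≅ Z.
  H_1: rank ker ∂_1 − rank ∂_2 = (30 − 9) − 20 = 1, and ∂_2 has invariant factor 2 > 1, so H_1 ≅ Z ⊕ Z/2.
  H_2: rank ker ∂_2 − rank ∂_3 = (20 − 20) − 0 = 0, and there is no ∂_3, so H_2 ≅ 0.

(K is a triangulation of the Klein bottle.)

Hence the Betti numbers are b_0 = 1, b_1 = 1, b_2 = 0.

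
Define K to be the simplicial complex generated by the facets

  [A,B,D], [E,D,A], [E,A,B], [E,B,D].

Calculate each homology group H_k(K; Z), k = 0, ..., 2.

H_0 ≅ Z,  H_1 = 0,  H_2 ≅ Z.

Fix the vertex order A < B < D < E and write every simplex with vertices in increasing order. Then dim K = 2 and the simplices of K are:

  0-simplices (4): A, B, D, E
  1-simplices (6): AB, AD, AE, BD, BE, DE
  2-simplices (4): ABD, ABE, ADE, BDE

Hence C_0 ≅ Z^4, C_1 ≅ Z^6, C_2 ≅ Z^4.

∂_1: C_1 → C_0 is given by ∂[p,q] = [q] − [p].
This gives a 4×6 integer matrix of rank 3; reducing to Smith normal form yields diagonal entries (1,1,1).

The boundary map ∂_2: C_2 → C_1 acts by ∂[p,q,r] = [q,r] − [p,r] + [p,q]. For instance
  ∂BDE = DE − BE + BD,
  ∂ADE = DE − AE + AD.
The 6×4 boundary matrix has rank 3 and Smith normal form diag(1,1,1).

Reading off H_k = ker ∂_k / im ∂_{k+1}:

  H_0: rank C_0 − rank ∂_1 = 4 − 3 = 1, and the invariant factors of ∂_1 are all 1, so H_0 = Z.
  H_1: rank ker ∂_1 − rank ∂_2 = (6 − 3) − 3 = 0, and the invariant factors of ∂_2 are all 1, so H_1 = 0.
  H_2: rank ker ∂_2 − rank ∂_3 = (4 − 3) − 0 = 1, and there is no ∂_3, so H_2 = Z.

As a check, the Euler characteristic is 4 − 6 + 4 = 2, which agrees with 1 − 0 + 1 = 2.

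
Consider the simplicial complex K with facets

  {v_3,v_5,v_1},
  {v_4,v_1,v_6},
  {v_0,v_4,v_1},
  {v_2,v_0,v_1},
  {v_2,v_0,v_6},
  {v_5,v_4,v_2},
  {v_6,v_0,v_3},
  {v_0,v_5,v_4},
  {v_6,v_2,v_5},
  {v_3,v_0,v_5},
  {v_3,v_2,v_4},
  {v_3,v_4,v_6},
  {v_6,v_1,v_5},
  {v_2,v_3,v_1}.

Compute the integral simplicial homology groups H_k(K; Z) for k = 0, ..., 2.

H_0 ≅ Z,  H_1 ≅ Z^2,  H_2 ≅ Z.

K has 7 vertices, 21 edges, 14 triangles.
rank ∂_0 = 0, rank ∂_1 = 6 ⇒ b_0 = 7 − 0 − 6 = 1; all invariant factors of ∂_1 are 1 so no torsion. So H_0 ≅ Z.
rank ∂_1 = 6, rank ∂_2 = 13 ⇒ b_1 = 21 − 6 − 13 = 2; all invariant factors of ∂_2 are 1 so no torsion. So H_1 ≅ Z^2.
rank ∂_2 = 13, rank ∂_3 = 0 ⇒ b_2 = 14 − 13 − 0 = 1. So H_2 ≅ Z.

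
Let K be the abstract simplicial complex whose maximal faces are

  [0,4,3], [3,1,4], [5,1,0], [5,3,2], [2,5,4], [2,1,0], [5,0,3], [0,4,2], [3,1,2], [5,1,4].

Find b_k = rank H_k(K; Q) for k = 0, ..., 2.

Order the vertices as 0 < 1 < 2 < 3 < 4 < 5. Listing each simplex with vertices in this order, K has dimension 2 with simplices:

  0-simplices (6): [0], [1], [2], [3], [4], [5]
  1-simplices (15): [0,1], [0,2], [0,3], [0,4], [0,5], [1,2], [1,3], [1,4], [1,5], [2,3], [2,4], [2,5], [3,4], [3,5], [4,5]
  2-simplices (10): [0,1,2], [0,1,5], [0,2,4], [0,3,4], [0,3,5], [1,2,3], [1,3,4], [1,4,5], [2,3,5], [2,4,5]

so the chain groups are C_0 ≅ Z^6, C_1 ≅ Z^15, C_2 ≅ Z^10.

The boundary map ∂_1: C_1 → C_0 sends each edge [p,q] (with p < q) to q − p.
This gives a 6×15 integer matrix of rank 5; reducing to Smith normal form yields diagonal entries (1,1,1,1,1).

∂_2: C_2 → C_1 acts by ∂[p,q,r] = [q,r] − [p,r] + [p,q]. For instance
  ∂[0,1,5] = [1,5] − [0,5] + [0,1],
  ∂[0,3,5] = [3,5] − [0,5] + [0,3].
This gives a 15×10 integer matrix of rank 10; reducing to Smith normal form yields diagonal entries (1,1,1,1,1,1,1,1,1,2).

From H_k ≅ ker(∂_k) / im(∂_{k+1}) we obtain:

  H_0: rank C_0 − rank ∂_1 = 6 − 5 = 1, and the invariant factors of ∂_1 are all 1, so H_0 = Z.
  H_1: rank ker ∂_1 − rank ∂_2 = (15 − 5) − 10 = 0, and ∂_2 has invariant factor 2 > 1, so H_1 = Z/2.
  H_2: rank ker ∂_2 − rank ∂_3 = (10 − 10) − 0 = 0, and there is no ∂_3, so H_2 = 0.

Hence the Betti numbers are b_0 = 1, b_1 = 0, b_2 = 0.

b_0 = 1, b_1 = 0, b_2 = 0.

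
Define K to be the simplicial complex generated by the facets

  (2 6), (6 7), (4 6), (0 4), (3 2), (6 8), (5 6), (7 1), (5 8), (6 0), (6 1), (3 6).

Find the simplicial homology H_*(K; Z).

We work with the vertex ordering 0 < 1 < 2 < 3 < 4 < 5 < 6 < 7 < 8. The simplices of K, each written with vertices in increasing order, are:

  0-simplices (9): [0], [1], [2], [3], [4], [5], [6], [7], [8]
  1-simplices (12): [0,4], [0,6], [1,6], [1,7], [2,3], [2,6], [3,6], [4,6], [5,6], [5,8], [6,7], [6,8]

so the chain groups are C_0 ≅ Z^9, C_1 ≅ Z^12.

Boundary ∂_1: C_1 → C_0 maps an edge to its endpoints' difference, ∂[p,q] = q − p. For instance
  ∂[5,8] = [8] − [5].
As a 9×12 matrix over Z this has rank 8, with invariant factors (1,1,1,1,1,1,1,1).

From H_k ≅ ker(∂_k) / im(∂_{k+1}) we obtain:

  H_0: rank C_0 − rank ∂_1 = 9 − 8 = 1, and the invariant factors of ∂_1 are all 1, so H_0 = Z.
  H_1: rank ker ∂_1 − rank ∂_2 = (12 − 8) − 0 = 4, and there is no ∂_2, so H_1 = Z^4.

H_0 = Z,  H_1 = Z^4.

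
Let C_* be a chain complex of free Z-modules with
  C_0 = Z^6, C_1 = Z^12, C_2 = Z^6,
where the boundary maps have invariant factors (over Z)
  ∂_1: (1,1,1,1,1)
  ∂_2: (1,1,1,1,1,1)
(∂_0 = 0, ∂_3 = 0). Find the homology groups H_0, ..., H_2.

H_0: b_0 = 6 − 0 − 5 = 1; torsion from ∂_1 factors > 1: none. So H_0 = Z.
H_1: b_1 = 12 − 5 − 6 = 1; torsion from ∂_2 factors > 1: none. So H_1 = Z.
H_2: b_2 = 6 − 6 − 0 = 0; torsion from ∂_3 factors > 1: none. So H_2 = 0.

H_0 = Z,  H_1 = Z,  H_2 = 0.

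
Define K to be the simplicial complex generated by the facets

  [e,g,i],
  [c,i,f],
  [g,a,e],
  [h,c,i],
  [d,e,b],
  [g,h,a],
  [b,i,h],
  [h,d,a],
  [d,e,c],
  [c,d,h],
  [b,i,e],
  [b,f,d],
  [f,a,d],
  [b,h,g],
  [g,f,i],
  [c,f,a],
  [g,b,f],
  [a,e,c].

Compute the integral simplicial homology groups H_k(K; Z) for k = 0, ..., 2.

H_0 ≅ Z,  H_1 ≅ Z ⊕ Z/2,  H_2 = 0.

Order the vertices as a < b < c < d < e < f < g < h < i. Listing each simplex with vertices in this order, K has dimension 2 with simplices:

  0-simplices (9): a, b, c, d, e, f, g, h, i
  1-simplices (27): ac, ad, ae, af, ag, ah, bd, be, bf, bg, bh, bi, cd, ce, cf, ch, ci, de, df, dh, eg, ei, fg, fi, gh, gi, hi
  2-simplices (18): ace, acf, adf, adh, aeg, agh, bde, bdf, bei, bfg, bgh, bhi, cde, cdh, cfi, chi, egi, fgi

so the chain groups are C_0 ≅ Z^9, C_1 ≅ Z^27, C_2 ≅ Z^18.

∂_1: C_1 → C_0 sends each edge [p,q] (with p < q) to q − p. For instance
  ∂df = f − d.
This gives a 9×27 integer matrix of rank 8; reducing to Smith normal form yields diagonal entries (1,1,1,1,1,1,1,1).

The boundary map ∂_2: C_2 → C_1 acts by ∂[p,q,r] = [q,r] − [p,r] + [p,q]. For instance
  ∂cde = de − ce + cd,
  ∂fgi = gi − fi + fg.
The resulting 27×18 matrix has rank 18, and its Smith normal form has invariant factors (1,1,1,1,1,1,1,1,1,1,1,1,1,1,1,1,1,2).

Reading off H_k = ker ∂_k / im ∂_{k+1}:

  H_0: rank C_0 − rank ∂_1 = 9 − 8 = 1, and the invariant factors of ∂_1 are all 1, so H_0 = Z.
  H_1: rank ker ∂_1 − rank ∂_2 = (27 − 8) − 18 = 1, and ∂_2 has invariant factor 2 > 1, so H_1 = Z ⊕ Z/2.
  H_2: rank ker ∂_2 − rank ∂_3 = (18 − 18) − 0 = 0, and there is no ∂_3, so H_2 = 0.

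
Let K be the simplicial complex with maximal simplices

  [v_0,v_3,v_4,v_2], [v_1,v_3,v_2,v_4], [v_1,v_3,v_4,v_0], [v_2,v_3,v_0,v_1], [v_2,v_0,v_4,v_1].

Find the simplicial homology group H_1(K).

We work with the vertex ordering v_0 < v_1 < v_2 < v_3 < v_4. The simplices of K, each written with vertices in increasing order, are:

  0-simplices (5): [v_0], [v_1], [v_2], [v_3], [v_4]
  1-simplices (10): [v_0,v_1], [v_0,v_2], [v_0,v_3], [v_0,v_4], [v_1,v_2], [v_1,v_3], [v_1,v_4], [v_2,v_3], [v_2,v_4], [v_3,v_4]
  2-simplices (10): [v_0,v_1,v_2], [v_0,v_1,v_3], [v_0,v_1,v_4], [v_0,v_2,v_3], [v_0,v_2,v_4], [v_0,v_3,v_4], [v_1,v_2,v_3], [v_1,v_2,v_4], [v_1,v_3,v_4], [v_2,v_3,v_4]
  3-simplices (5): [v_0,v_1,v_2,v_3], [v_0,v_1,v_2,v_4], [v_0,v_1,v_3,v_4], [v_0,v_2,v_3,v_4], [v_1,v_2,v_3,v_4]

giving chain groups C_0 ≅ Z^5, C_1 ≅ Z^10, C_2 ≅ Z^10, C_3 ≅ Z^5.

The boundary map ∂_1: C_1 → C_0 maps an edge to its endpoints' difference, ∂[p,q] = q − p. For instance
  ∂[v_0,v_3] = [v_3] − [v_0].
This gives a 5×10 integer matrix of rank 4; reducing to Smith normal form yields diagonal entries (1,1,1,1).

Boundary ∂_2: C_2 → C_1 sends each 2-simplex [p,q,r] to [q,r] − [p,r] + [p,q]. For instance
  ∂[v_0,v_2,v_4] = [v_2,v_4] − [v_0,v_4] + [v_0,v_2],
  ∂[v_0,v_3,v_4] = [v_3,v_4] − [v_0,v_4] + [v_0,v_3].
This gives a 10×10 integer matrix of rank 6; reducing to Smith normal form yields diagonal entries (1,1,1,1,1,1).

The boundary map ∂_3: C_3 → C_2 sends each 3-simplex σ to the alternating sum Σ_i (−1)^i (σ with its i-th vertex removed). For instance
  ∂[v_1,v_2,v_3,v_4] = [v_2,v_3,v_4] − [v_1,v_3,v_4] + [v_1,v_2,v_4] − [v_1,v_2,v_3],
  ∂[v_0,v_1,v_2,v_4] = [v_1,v_2,v_4] − [v_0,v_2,v_4] + [v_0,v_1,v_4] − [v_0,v_1,v_2].
As a 10×5 matrix over Z this has rank 4, with invariant factors (1,1,1,1).

From H_k ≅ ker(∂_k) / im(∂_{k+1}) we obtain:

  H_1: rank ker ∂_1 − rank ∂_2 = (10 − 4) − 6 = 0, and the invariant factors of ∂_2 are all 1, so H_1 = 0.

(K is a triangulation of the 3-sphere S^3.)

H_1 ≅ 0.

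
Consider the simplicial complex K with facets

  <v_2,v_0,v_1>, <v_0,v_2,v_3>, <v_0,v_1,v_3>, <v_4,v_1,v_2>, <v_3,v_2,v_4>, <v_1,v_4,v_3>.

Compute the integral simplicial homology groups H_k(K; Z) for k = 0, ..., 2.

H_0 = Z,  H_1 = 0,  H_2 = Z.

Fix the vertex order v_0 < v_1 < v_2 < v_3 < v_4 and write every simplex with vertices in increasing order. Then dim K = 2 and the simplices of K are:

  0-simplices (5): [v_0], [v_1], [v_2], [v_3], [v_4]
  1-simplices (9): [v_0,v_1], [v_0,v_2], [v_0,v_3], [v_1,v_2], [v_1,v_3], [v_1,v_4], [v_2,v_3], [v_2,v_4], [v_3,v_4]
  2-simplices (6): [v_0,v_1,v_2], [v_0,v_1,v_3], [v_0,v_2,v_3], [v_1,v_2,v_4], [v_1,v_3,v_4], [v_2,v_3,v_4]

so the chain groups are C_0 ≅ Z^5, C_1 ≅ Z^9, C_2 ≅ Z^6.

∂_1: C_1 → C_0 is given by ∂[p,q] = [q] − [p].
The 5×9 boundary matrix has rank 4 and Smith normal form diag(1,1,1,1).

Boundary ∂_2: C_2 → C_1 sends each 2-simplex [p,q,r] to [q,r] − [p,r] + [p,q]. For instance
  ∂[v_0,v_1,v_3] = [v_1,v_3] − [v_0,v_3] + [v_0,v_1],
  ∂[v_0,v_1,v_2] = [v_1,v_2] − [v_0,v_2] + [v_0,v_1].
The 9×6 boundary matrix has rank 5 and Smith normal form diag(1,1,1,1,1).

Now H_k = ker ∂_k / im ∂_{k+1}, so:

  H_0: rank C_0 − rank ∂_1 = 5 − 4 = 1, and the invariant factors of ∂_1 are all 1, so H_0 = Z.
  H_1: rank ker ∂_1 − rank ∂_2 = (9 − 4) − 5 = 0, and the invariant factors of ∂_2 are all 1, so H_1 = 0.
  H_2: rank ker ∂_2 − rank ∂_3 = (6 − 5) − 0 = 1, and there is no ∂_3, so H_2 = Z.

(K is a triangulation of the 2-sphere S^2.)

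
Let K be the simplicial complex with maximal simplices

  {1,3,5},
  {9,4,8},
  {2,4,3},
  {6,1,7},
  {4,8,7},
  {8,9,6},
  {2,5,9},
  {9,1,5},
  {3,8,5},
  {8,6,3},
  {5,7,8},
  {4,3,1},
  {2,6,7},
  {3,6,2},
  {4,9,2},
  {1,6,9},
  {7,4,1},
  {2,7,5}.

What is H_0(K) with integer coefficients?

H_0 ≅ Z.

Order the vertices as 1 < 2 < 3 < 4 < 5 < 6 < 7 < 8 < 9. Listing each simplex with vertices in this order, K has dimension 2 with simplices:

  0-simplices (9): [1], [2], [3], [4], [5], [6], [7], [8], [9]
  1-simplices (27): (27 of them)
  2-simplices (18): [1,3,4], [1,3,5], [1,4,7], [1,5,9], [1,6,7], [1,6,9], [2,3,4], [2,3,6], [2,4,9], [2,5,7], [2,5,9], [2,6,7], [3,5,8], [3,6,8], [4,7,8], [4,8,9], [5,7,8], [6,8,9]

Hence C_0 ≅ Z^9, C_1 ≅ Z^27, C_2 ≅ Z^18.

Boundary ∂_1: C_1 → C_0 maps an edge to its endpoints' difference, ∂[p,q] = q − p.
As a 9×27 matrix over Z this has rank 8, with invariant factors (1,1,1,1,1,1,1,1).

∂_2: C_2 → C_1 maps a triangle to the signed sum of its edges. For instance
  ∂[1,6,9] = [6,9] − [1,9] + [1,6],
  ∂[2,5,7] = [5,7] − [2,7] + [2,5].
The resulting 27×18 matrix has rank 17, and its Smith normal form has invariant factors (1,1,1,1,1,1,1,1,1,1,1,1,1,1,1,1,1).

Now H_k = ker ∂_k / im ∂_{k+1}, so:

  H_0: rank C_0 − rank ∂_1 = 9 − 8 = 1, and the invariant factors of ∂_1 are all 1, so H_0 ≅ Z.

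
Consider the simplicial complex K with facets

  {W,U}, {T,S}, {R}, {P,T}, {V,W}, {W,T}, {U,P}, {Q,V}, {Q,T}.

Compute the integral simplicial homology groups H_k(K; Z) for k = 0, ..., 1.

H_0 = Z^2,  H_1 = Z^2.

Order the vertices as P < Q < R < S < T < U < V < W. Listing each simplex with vertices in this order, K has dimension 1 with simplices:

  0-simplices (8): P, Q, R, S, T, U, V, W
  1-simplices (8): PT, PU, QT, QV, ST, TW, UW, VW

giving chain groups C_0 ≅ Z^8, C_1 ≅ Z^8.

∂_1: C_1 → C_0 maps an edge to its endpoints' difference, ∂[p,q] = q − p.
The 8×8 boundary matrix has rank 6 and Smith normal form diag(1,1,1,1,1,1).

Computing H_k = (kernel of ∂_k) / (image of ∂_{k+1}):

  H_0: rank C_0 − rank ∂_1 = 8 − 6 = 2, and the invariant factors of ∂_1 are all 1, so H_0 = Z^2.
  H_1: rank ker ∂_1 − rank ∂_2 = (8 − 6) − 0 = 2, and there is no ∂_2, so H_1 = Z^2.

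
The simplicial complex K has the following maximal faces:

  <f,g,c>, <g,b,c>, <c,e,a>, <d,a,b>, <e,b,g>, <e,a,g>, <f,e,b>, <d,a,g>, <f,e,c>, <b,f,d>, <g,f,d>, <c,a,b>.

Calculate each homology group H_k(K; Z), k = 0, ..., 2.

H_0 = Z,  H_1 = Z/2,  H_2 = 0.

Take the total order a < b < c < d < e < f < g on the vertex set. Then K (dimension 2) consists of the simplices:

  0-simplices (7): a, b, c, d, e, f, g
  1-simplices (18): ab, ac, ad, ae, ag, bc, bd, be, bf, bg, ce, cf, cg, df, dg, ef, eg, fg
  2-simplices (12): abc, abd, ace, adg, aeg, bcg, bdf, bef, beg, cef, cfg, dfg

giving chain groups C_0 ≅ Z^7, C_1 ≅ Z^18, C_2 ≅ Z^12.

Boundary ∂_1: C_1 → C_0 sends each edge [p,q] (with p < q) to q − p. For instance
  ∂bd = d − b.
This gives a 7×18 integer matrix of rank 6; reducing to Smith normal form yields diagonal entries (1,1,1,1,1,1).

The boundary map ∂_2: C_2 → C_1 maps a triangle to the signed sum of its edges. For instance
  ∂cef = ef − cf + ce,
  ∂adg = dg − ag + ad.
The 18×12 boundary matrix has rank 12 and Smith normal form diag(1,1,1,1,1,1,1,1,1,1,1,2).

Now H_k = ker ∂_k / im ∂_{k+1}, so:

  H_0: rank C_0 − rank ∂_1 = 7 − 6 = 1, and the invariant factors of ∂_1 are all 1, so H_0 ≅ Z.
  H_1: rank ker ∂_1 − rank ∂_2 = (18 − 6) − 12 = 0, and ∂_2 has invariant factor 2 > 1, so H_1 ≅ Z/2.
  H_2: rank ker ∂_2 − rank ∂_3 = (12 − 12) − 0 = 0, and there is no ∂_3, so H_2 ≅ 0.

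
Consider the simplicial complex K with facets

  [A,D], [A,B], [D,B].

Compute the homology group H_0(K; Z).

H_0 = Z.

K has 3 vertices, 3 edges.
rank ∂_0 = 0, rank ∂_1 = 2 ⇒ b_0 = 3 − 0 − 2 = 1; all invariant factors of ∂_1 are 1 so no torsion. So H_0 = Z.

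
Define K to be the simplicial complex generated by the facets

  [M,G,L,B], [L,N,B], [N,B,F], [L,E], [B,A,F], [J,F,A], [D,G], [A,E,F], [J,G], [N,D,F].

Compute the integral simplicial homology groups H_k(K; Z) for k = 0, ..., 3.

H_0 = Z,  H_1 = Z^3,  H_2 = 0,  H_3 = 0.

We work with the vertex ordering A < B < D < E < F < G < J < L < M < N. The simplices of K, each written with vertices in increasing order, are:

  0-simplices (10): A, B, D, E, F, G, J, L, M, N
  1-simplices (21): AB, AE, AF, AJ, BF, BG, BL, BM, BN, DF, DG, DN, EF, EL, FJ, FN, GJ, GL, GM, LM, LN
  2-simplices (10): ABF, AEF, AFJ, BFN, BGL, BGM, BLM, BLN, DFN, GLM
  3-simplices (1): BGLM

Hence C_0 ≅ Z^10, C_1 ≅ Z^21, C_2 ≅ Z^10, C_3 ≅ Z^1.

Boundary ∂_1: C_1 → C_0 sends each edge [p,q] (with p < q) to q − p.
The 10×21 boundary matrix has rank 9 and Smith normal form diag(1,1,1,1,1,1,1,1,1).

The boundary map ∂_2: C_2 → C_1 sends each 2-simplex [p,q,r] to [q,r] − [p,r] + [p,q]. For instance
  ∂BLN = LN − BN + BL,
  ∂BGM = GM − BM + BG.
As a 21×10 matrix over Z this has rank 9, with invariant factors (1,1,1,1,1,1,1,1,1).

∂_3: C_3 → C_2 sends each 3-simplex σ to the alternating sum Σ_i (−1)^i (σ with its i-th vertex removed). For instance
  ∂BGLM = GLM − BLM + BGM − BGL.
The 10×1 boundary matrix has rank 1 and Smith normal form diag(1).

Reading off H_k = ker ∂_k / im ∂_{k+1}:

  H_0: rank C_0 − rank ∂_1 = 10 − 9 = 1, and the invariant factors of ∂_1 are all 1, so H_0 ≅ Z.
  H_1: rank ker ∂_1 − rank ∂_2 = (21 − 9) − 9 = 3, and the invariant factors of ∂_2 are all 1, so H_1 ≅ Z^3.
  H_2: rank ker ∂_2 − rank ∂_3 = (10 − 9) − 1 = 0, and the invariant factors of ∂_3 are all 1, so H_2 ≅ 0.
  H_3: rank ker ∂_3 − rank ∂_4 = (1 − 1) − 0 = 0, and there is no ∂_4, so H_3 ≅ 0.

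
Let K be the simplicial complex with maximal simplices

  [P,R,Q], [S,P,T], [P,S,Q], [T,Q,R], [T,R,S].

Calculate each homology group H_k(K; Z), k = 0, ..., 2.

H_0 = Z,  H_1 = Z,  H_2 = 0.

Order the vertices as P < Q < R < S < T. Listing each simplex with vertices in this order, K has dimension 2 with simplices:

  0-simplices (5): P, Q, R, S, T
  1-simplices (10): PQ, PR, PS, PT, QR, QS, QT, RS, RT, ST
  2-simplices (5): PQR, PQS, PST, QRT, RST

giving chain groups C_0 ≅ Z^5, C_1 ≅ Z^10, C_2 ≅ Z^5.

∂_1: C_1 → C_0 is given by ∂[p,q] = [q] − [p].
This gives a 5×10 integer matrix of rank 4; reducing to Smith normal form yields diagonal entries (1,1,1,1).

The boundary map ∂_2: C_2 → C_1 acts by ∂[p,q,r] = [q,r] − [p,r] + [p,q]. For instance
  ∂PQS = QS − PS + PQ,
  ∂PQR = QR − PR + PQ.
This gives a 10×5 integer matrix of rank 5; reducing to Smith normal form yields diagonal entries (1,1,1,1,1).

Computing H_k = (kernel of ∂_k) / (image of ∂_{k+1}):

  H_0: rank C_0 − rank ∂_1 = 5 − 4 = 1, and the invariant factors of ∂_1 are all 1, so H_0 = Z.
  H_1: rank ker ∂_1 − rank ∂_2 = (10 − 4) − 5 = 1, and the invariant factors of ∂_2 are all 1, so H_1 = Z.
  H_2: rank ker ∂_2 − rank ∂_3 = (5 − 5) − 0 = 0, and there is no ∂_3, so H_2 = 0.

As a check, the Euler characteristic is 5 − 10 + 5 = 0, which agrees with 1 − 1 + 0 = 0.
(K is a triangulation of the Möbius band.)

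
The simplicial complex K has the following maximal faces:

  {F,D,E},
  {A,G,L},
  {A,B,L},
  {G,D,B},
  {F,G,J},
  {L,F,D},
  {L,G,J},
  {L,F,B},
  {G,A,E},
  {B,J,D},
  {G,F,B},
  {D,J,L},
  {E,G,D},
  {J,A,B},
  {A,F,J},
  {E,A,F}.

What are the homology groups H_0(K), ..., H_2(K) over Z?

Order the vertices as A < B < D < E < F < G < J < L. Listing each simplex with vertices in this order, K has dimension 2 with simplices:

  0-simplices (8): A, B, D, E, F, G, J, L
  1-simplices (24): AB, AE, AF, AG, AJ, AL, BD, BF, BG, BJ, BL, DE, DF, DG, DJ, DL, EF, EG, FG, FJ, FL, GJ, GL, JL
  2-simplices (16): ABJ, ABL, AEF, AEG, AFJ, AGL, BDG, BDJ, BFG, BFL, DEF, DEG, DFL, DJL, FGJ, GJL

giving chain groups C_0 ≅ Z^8, C_1 ≅ Z^24, C_2 ≅ Z^16.

The boundary map ∂_1: C_1 → C_0 sends each edge [p,q] (with p < q) to q − p.
As a 8×24 matrix over Z this has rank 7, with invariant factors (1,1,1,1,1,1,1).

∂_2: C_2 → C_1 acts by ∂[p,q,r] = [q,r] − [p,r] + [p,q]. For instance
  ∂ABL = BL − AL + AB,
  ∂BDG = DG − BG + BD.
The resulting 24×16 matrix has rank 15, and its Smith normal form has invariant factors (1,1,1,1,1,1,1,1,1,1,1,1,1,1,1).

Reading off H_k = ker ∂_k / im ∂_{k+1}:

  H_0: rank C_0 − rank ∂_1 = 8 − 7 = 1, and the invariant factors of ∂_1 are all 1, so H_0 = Z.
  H_1: rank ker ∂_1 − rank ∂_2 = (24 − 7) − 15 = 2, and the invariant factors of ∂_2 are all 1, so H_1 = Z^2.
  H_2: rank ker ∂_2 − rank ∂_3 = (16 − 15) − 0 = 1, and there is no ∂_3, so H_2 = Z.

H_0 ≅ Z,  H_1 ≅ Z^2,  H_2 ≅ Z.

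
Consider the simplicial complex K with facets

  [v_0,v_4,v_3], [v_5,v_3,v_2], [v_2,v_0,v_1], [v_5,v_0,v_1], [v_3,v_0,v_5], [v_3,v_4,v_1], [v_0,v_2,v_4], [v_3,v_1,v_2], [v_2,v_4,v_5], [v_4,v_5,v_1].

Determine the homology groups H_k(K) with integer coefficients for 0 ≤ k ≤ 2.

H_0 = Z,  H_1 = Z/2Z,  H_2 = 0.

We work with the vertex ordering v_0 < v_1 < v_2 < v_3 < v_4 < v_5. The simplices of K, each written with vertices in increasing order, are:

  0-simplices (6): [v_0], [v_1], [v_2], [v_3], [v_4], [v_5]
  1-simplices (15): (15 of them)
  2-simplices (10): [v_0,v_1,v_2], [v_0,v_1,v_5], [v_0,v_2,v_4], [v_0,v_3,v_4], [v_0,v_3,v_5], [v_1,v_2,v_3], [v_1,v_3,v_4], [v_1,v_4,v_5], [v_2,v_3,v_5], [v_2,v_4,v_5]

Hence C_0 ≅ Z^6, C_1 ≅ Z^15, C_2 ≅ Z^10.

Boundary ∂_1: C_1 → C_0 sends each edge [p,q] (with p < q) to q − p. For instance
  ∂[v_1,v_5] = [v_5] − [v_1].
This gives a 6×15 integer matrix of rank 5; reducing to Smith normal form yields diagonal entries (1,1,1,1,1).

Boundary ∂_2: C_2 → C_1 sends each 2-simplex [p,q,r] to [q,r] − [p,r] + [p,q]. For instance
  ∂[v_0,v_1,v_2] = [v_1,v_2] − [v_0,v_2] + [v_0,v_1],
  ∂[v_1,v_2,v_3] = [v_2,v_3] − [v_1,v_3] + [v_1,v_2].
This gives a 15×10 integer matrix of rank 10; reducing to Smith normal form yields diagonal entries (1,1,1,1,1,1,1,1,1,2).

Computing H_k = (kernel of ∂_k) / (image of ∂_{k+1}):

  H_0: rank C_0 − rank ∂_1 = 6 − 5 = 1, and the invariant factors of ∂_1 are all 1, so H_0 ≅ Z.
  H_1: rank ker ∂_1 − rank ∂_2 = (15 − 5) − 10 = 0, and ∂_2 has invariant factor 2 > 1, so H_1 ≅ Z/2Z.
  H_2: rank ker ∂_2 − rank ∂_3 = (10 − 10) − 0 = 0, and there is no ∂_3, so H_2 ≅ 0.

As a check, the Euler characteristic is 6 − 15 + 10 = 1, which agrees with 1 − 0 + 0 = 1.
(K is a triangulation of the real projective plane RP^2.)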